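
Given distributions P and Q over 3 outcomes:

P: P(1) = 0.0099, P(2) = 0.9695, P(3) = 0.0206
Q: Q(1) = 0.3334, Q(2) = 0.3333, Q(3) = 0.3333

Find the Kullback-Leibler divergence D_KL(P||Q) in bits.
1.3605 bits

D_KL(P||Q) = Σ P(x) log₂(P(x)/Q(x))

Computing term by term:
  P(1)·log₂(P(1)/Q(1)) = 0.0099·log₂(0.0099/0.3334) = -0.05023
  P(2)·log₂(P(2)/Q(2)) = 0.9695·log₂(0.9695/0.3333) = 1.49344
  P(3)·log₂(P(3)/Q(3)) = 0.0206·log₂(0.0206/0.3333) = -0.08273

D_KL(P||Q) = -0.05023 + 1.49344 - 0.08273 = 1.36048 ≈ 1.3605 bits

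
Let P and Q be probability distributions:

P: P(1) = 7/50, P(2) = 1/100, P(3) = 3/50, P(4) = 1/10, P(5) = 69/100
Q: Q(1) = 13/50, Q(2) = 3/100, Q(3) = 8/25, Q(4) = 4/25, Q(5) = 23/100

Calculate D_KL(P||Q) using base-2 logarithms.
0.7400 bits

D_KL(P||Q) = Σ P(x) log₂(P(x)/Q(x))

Computing term by term:
  P(1)·log₂(P(1)/Q(1)) = (7/50)·log₂((7/50)/(13/50)) = -0.12503
  P(2)·log₂(P(2)/Q(2)) = (1/100)·log₂((1/100)/(3/100)) = -0.01585
  P(3)·log₂(P(3)/Q(3)) = (3/50)·log₂((3/50)/(8/25)) = -0.14490
  P(4)·log₂(P(4)/Q(4)) = (1/10)·log₂((1/10)/(4/25)) = -0.06781
  P(5)·log₂(P(5)/Q(5)) = (69/100)·log₂((69/100)/(23/100)) = 1.09362

D_KL(P||Q) = -0.12503 - 0.01585 - 0.14490 - 0.06781 + 1.09362 = 0.74003 ≈ 0.7400 bits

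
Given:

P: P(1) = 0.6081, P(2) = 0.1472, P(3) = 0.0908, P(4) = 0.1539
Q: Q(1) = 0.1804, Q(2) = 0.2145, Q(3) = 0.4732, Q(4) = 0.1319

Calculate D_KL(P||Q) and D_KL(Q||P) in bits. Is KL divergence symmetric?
D_KL(P||Q) = 0.8041 bits, D_KL(Q||P) = 0.8979 bits. No, KL divergence is not symmetric.

D_KL(P||Q) = Σ P(x) log₂(P(x)/Q(x))

Computing term by term:
  P(1)·log₂(P(1)/Q(1)) = 0.6081·log₂(0.6081/0.1804) = 1.06607
  P(2)·log₂(P(2)/Q(2)) = 0.1472·log₂(0.1472/0.2145) = -0.07996
  P(3)·log₂(P(3)/Q(3)) = 0.0908·log₂(0.0908/0.4732) = -0.21626
  P(4)·log₂(P(4)/Q(4)) = 0.1539·log₂(0.1539/0.1319) = 0.03425

D_KL(P||Q) = 1.06607 - 0.07996 - 0.21626 + 0.03425 = 0.80410 ≈ 0.8041 bits

D_KL(Q||P) = Σ Q(x) log₂(Q(x)/P(x))

Computing term by term:
  Q(1)·log₂(Q(1)/P(1)) = 0.1804·log₂(0.1804/0.6081) = -0.31626
  Q(2)·log₂(Q(2)/P(2)) = 0.2145·log₂(0.2145/0.1472) = 0.11652
  Q(3)·log₂(Q(3)/P(3)) = 0.4732·log₂(0.4732/0.0908) = 1.12701
  Q(4)·log₂(Q(4)/P(4)) = 0.1319·log₂(0.1319/0.1539) = -0.02935

D_KL(Q||P) = -0.31626 + 0.11652 + 1.12701 - 0.02935 = 0.89792 ≈ 0.8979 bits

These are NOT equal (difference: 0.0938 bits). KL divergence is asymmetric: D_KL(P||Q) ≠ D_KL(Q||P) in general.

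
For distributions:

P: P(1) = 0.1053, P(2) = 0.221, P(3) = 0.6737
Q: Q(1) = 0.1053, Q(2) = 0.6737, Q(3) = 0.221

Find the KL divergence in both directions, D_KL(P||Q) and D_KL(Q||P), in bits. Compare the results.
D_KL(P||Q) = 0.7280 bits, D_KL(Q||P) = 0.7280 bits. The two directions give exactly the same value for this pair.

D_KL(P||Q) = Σ P(x) log₂(P(x)/Q(x))

Computing term by term:
  P(1)·log₂(P(1)/Q(1)) = 0.1053·log₂(0.1053/0.1053) = 0.00000
  P(2)·log₂(P(2)/Q(2)) = 0.221·log₂(0.221/0.6737) = -0.35538
  P(3)·log₂(P(3)/Q(3)) = 0.6737·log₂(0.6737/0.221) = 1.08335

D_KL(P||Q) = 0.00000 - 0.35538 + 1.08335 = 0.72797 ≈ 0.7280 bits

D_KL(Q||P) = Σ Q(x) log₂(Q(x)/P(x))

Computing term by term:
  Q(1)·log₂(Q(1)/P(1)) = 0.1053·log₂(0.1053/0.1053) = 0.00000
  Q(2)·log₂(Q(2)/P(2)) = 0.6737·log₂(0.6737/0.221) = 1.08335
  Q(3)·log₂(Q(3)/P(3)) = 0.221·log₂(0.221/0.6737) = -0.35538

D_KL(Q||P) = 0.00000 + 1.08335 - 0.35538 = 0.72797 ≈ 0.7280 bits

These ARE equal here. Q is P with outcomes relabeled (Q(2) = P(3), Q(3) = P(2)) by a relabeling that is its own inverse, so the two sums contain exactly the same terms in a different order. This is a special case — KL divergence is not symmetric in general: D_KL(P||Q) ≠ D_KL(Q||P) for most P, Q.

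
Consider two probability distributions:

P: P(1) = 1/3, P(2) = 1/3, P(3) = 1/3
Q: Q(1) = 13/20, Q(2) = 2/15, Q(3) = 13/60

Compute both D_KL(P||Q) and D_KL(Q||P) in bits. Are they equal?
D_KL(P||Q) = 0.3266 bits, D_KL(Q||P) = 0.3153 bits. No, they are not equal.

D_KL(P||Q) = Σ P(x) log₂(P(x)/Q(x))

Computing term by term:
  P(1)·log₂(P(1)/Q(1)) = (1/3)·log₂((1/3)/(13/20)) = -0.32116
  P(2)·log₂(P(2)/Q(2)) = (1/3)·log₂((1/3)/(2/15)) = 0.44064
  P(3)·log₂(P(3)/Q(3)) = (1/3)·log₂((1/3)/(13/60)) = 0.20716

D_KL(P||Q) = -0.32116 + 0.44064 + 0.20716 = 0.32664 ≈ 0.3266 bits

D_KL(Q||P) = Σ Q(x) log₂(Q(x)/P(x))

Computing term by term:
  Q(1)·log₂(Q(1)/P(1)) = (13/20)·log₂((13/20)/(1/3)) = 0.62626
  Q(2)·log₂(Q(2)/P(2)) = (2/15)·log₂((2/15)/(1/3)) = -0.17626
  Q(3)·log₂(Q(3)/P(3)) = (13/60)·log₂((13/60)/(1/3)) = -0.13466

D_KL(Q||P) = 0.62626 - 0.17626 - 0.13466 = 0.31534 ≈ 0.3153 bits

These are NOT equal (difference: 0.0113 bits). KL divergence is asymmetric: D_KL(P||Q) ≠ D_KL(Q||P) in general.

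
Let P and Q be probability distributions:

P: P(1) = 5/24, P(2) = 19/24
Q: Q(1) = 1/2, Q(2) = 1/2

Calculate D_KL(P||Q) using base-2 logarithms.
0.2617 bits

D_KL(P||Q) = Σ P(x) log₂(P(x)/Q(x))

Computing term by term:
  P(1)·log₂(P(1)/Q(1)) = (5/24)·log₂((5/24)/(1/2)) = -0.26313
  P(2)·log₂(P(2)/Q(2)) = (19/24)·log₂((19/24)/(1/2)) = 0.52485

D_KL(P||Q) = -0.26313 + 0.52485 = 0.26172 ≈ 0.2617 bits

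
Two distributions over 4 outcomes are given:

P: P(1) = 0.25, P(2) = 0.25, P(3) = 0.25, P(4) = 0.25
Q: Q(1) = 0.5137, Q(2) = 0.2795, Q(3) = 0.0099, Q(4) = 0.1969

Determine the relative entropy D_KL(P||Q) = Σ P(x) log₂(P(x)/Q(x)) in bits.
0.9507 bits

D_KL(P||Q) = Σ P(x) log₂(P(x)/Q(x))

Computing term by term:
  P(1)·log₂(P(1)/Q(1)) = 0.25·log₂(0.25/0.5137) = -0.25975
  P(2)·log₂(P(2)/Q(2)) = 0.25·log₂(0.25/0.2795) = -0.04023
  P(3)·log₂(P(3)/Q(3)) = 0.25·log₂(0.25/0.0099) = 1.16459
  P(4)·log₂(P(4)/Q(4)) = 0.25·log₂(0.25/0.1969) = 0.08612

D_KL(P||Q) = -0.25975 - 0.04023 + 1.16459 + 0.08612 = 0.95073 ≈ 0.9507 bits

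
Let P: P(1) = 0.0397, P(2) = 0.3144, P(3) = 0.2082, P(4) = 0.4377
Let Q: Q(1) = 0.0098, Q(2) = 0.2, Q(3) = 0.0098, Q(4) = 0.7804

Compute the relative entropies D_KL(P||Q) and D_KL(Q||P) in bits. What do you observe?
D_KL(P||Q) = 0.8381 bits, D_KL(Q||P) = 0.4576 bits. The two directions give different values (D_KL(P||Q) exceeds D_KL(Q||P) by 0.3805 bits): KL divergence is asymmetric.

D_KL(P||Q) = Σ P(x) log₂(P(x)/Q(x))

Computing term by term:
  P(1)·log₂(P(1)/Q(1)) = 0.0397·log₂(0.0397/0.0098) = 0.08013
  P(2)·log₂(P(2)/Q(2)) = 0.3144·log₂(0.3144/0.2) = 0.20518
  P(3)·log₂(P(3)/Q(3)) = 0.2082·log₂(0.2082/0.0098) = 0.91796
  P(4)·log₂(P(4)/Q(4)) = 0.4377·log₂(0.4377/0.7804) = -0.36516

D_KL(P||Q) = 0.08013 + 0.20518 + 0.91796 - 0.36516 = 0.83811 ≈ 0.8381 bits

D_KL(Q||P) = Σ Q(x) log₂(Q(x)/P(x))

Computing term by term:
  Q(1)·log₂(Q(1)/P(1)) = 0.0098·log₂(0.0098/0.0397) = -0.01978
  Q(2)·log₂(Q(2)/P(2)) = 0.2·log₂(0.2/0.3144) = -0.13052
  Q(3)·log₂(Q(3)/P(3)) = 0.0098·log₂(0.0098/0.2082) = -0.04321
  Q(4)·log₂(Q(4)/P(4)) = 0.7804·log₂(0.7804/0.4377) = 0.65107

D_KL(Q||P) = -0.01978 - 0.13052 - 0.04321 + 0.65107 = 0.45756 ≈ 0.4576 bits

These are NOT equal (difference: 0.3805 bits). KL divergence is asymmetric: D_KL(P||Q) ≠ D_KL(Q||P) in general.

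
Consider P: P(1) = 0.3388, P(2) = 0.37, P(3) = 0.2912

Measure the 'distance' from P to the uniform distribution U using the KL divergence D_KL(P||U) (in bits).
0.0069 bits

U(i) = 1/3 for all i

D_KL(P||U) = Σ P(x) log₂(P(x) / (1/3))
           = Σ P(x) log₂(P(x)) + log₂(3)
           = log₂(3) - H(P)

H(P) = -Σ P(x) log₂(P(x)):
  -P(1)·log₂(P(1)) = -(0.3388)·log₂(0.3388) = 0.52903
  -P(2)·log₂(P(2)) = -(0.37)·log₂(0.37) = 0.53073
  -P(3)·log₂(P(3)) = -(0.2912)·log₂(0.2912) = 0.51831
H(P) = 0.52903 + 0.53073 + 0.51831 = 1.57807 bits

log₂(3) = 1.58496 bits

D_KL(P||U) = 1.58496 - 1.57807 = 0.00689 ≈ 0.0069 bits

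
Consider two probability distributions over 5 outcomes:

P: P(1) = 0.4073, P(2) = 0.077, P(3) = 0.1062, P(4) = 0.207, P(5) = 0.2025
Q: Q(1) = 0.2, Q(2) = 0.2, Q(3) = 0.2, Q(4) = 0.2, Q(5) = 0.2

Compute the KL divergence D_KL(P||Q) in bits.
0.2288 bits

D_KL(P||Q) = Σ P(x) log₂(P(x)/Q(x))

Computing term by term:
  P(1)·log₂(P(1)/Q(1)) = 0.4073·log₂(0.4073/0.2) = 0.41793
  P(2)·log₂(P(2)/Q(2)) = 0.077·log₂(0.077/0.2) = -0.10603
  P(3)·log₂(P(3)/Q(3)) = 0.1062·log₂(0.1062/0.2) = -0.09698
  P(4)·log₂(P(4)/Q(4)) = 0.207·log₂(0.207/0.2) = 0.01027
  P(5)·log₂(P(5)/Q(5)) = 0.2025·log₂(0.2025/0.2) = 0.00363

D_KL(P||Q) = 0.41793 - 0.10603 - 0.09698 + 0.01027 + 0.00363 = 0.22882 ≈ 0.2288 bits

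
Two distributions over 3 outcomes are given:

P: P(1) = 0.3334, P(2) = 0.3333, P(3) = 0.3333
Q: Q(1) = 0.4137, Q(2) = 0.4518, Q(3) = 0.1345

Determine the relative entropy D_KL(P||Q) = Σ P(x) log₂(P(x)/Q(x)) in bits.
0.1863 bits

D_KL(P||Q) = Σ P(x) log₂(P(x)/Q(x))

Computing term by term:
  P(1)·log₂(P(1)/Q(1)) = 0.3334·log₂(0.3334/0.4137) = -0.10380
  P(2)·log₂(P(2)/Q(2)) = 0.3333·log₂(0.3333/0.4518) = -0.14627
  P(3)·log₂(P(3)/Q(3)) = 0.3333·log₂(0.3333/0.1345) = 0.43636

D_KL(P||Q) = -0.10380 - 0.14627 + 0.43636 = 0.18629 ≈ 0.1863 bits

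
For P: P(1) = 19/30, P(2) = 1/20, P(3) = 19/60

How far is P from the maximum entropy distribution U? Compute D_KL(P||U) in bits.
0.4262 bits

U(i) = 1/3 for all i

D_KL(P||U) = Σ P(x) log₂(P(x) / (1/3))
           = Σ P(x) log₂(P(x)) + log₂(3)
           = log₂(3) - H(P)

H(P) = -Σ P(x) log₂(P(x)):
  -P(1)·log₂(P(1)) = -(19/30)·log₂(19/30) = 0.41734
  -P(2)·log₂(P(2)) = -(1/20)·log₂(1/20) = 0.21610
  -P(3)·log₂(P(3)) = -(19/60)·log₂(19/60) = 0.52534
H(P) = 0.41734 + 0.21610 + 0.52534 = 1.15878 bits

log₂(3) = 1.58496 bits

D_KL(P||U) = 1.58496 - 1.15878 = 0.42618 ≈ 0.4262 bits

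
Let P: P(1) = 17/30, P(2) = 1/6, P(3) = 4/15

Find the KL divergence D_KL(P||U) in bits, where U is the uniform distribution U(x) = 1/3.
0.1813 bits

U(i) = 1/3 for all i

D_KL(P||U) = Σ P(x) log₂(P(x) / (1/3))
           = Σ P(x) log₂(P(x)) + log₂(3)
           = log₂(3) - H(P)

H(P) = -Σ P(x) log₂(P(x)):
  -P(1)·log₂(P(1)) = -(17/30)·log₂(17/30) = 0.46434
  -P(2)·log₂(P(2)) = -(1/6)·log₂(1/6) = 0.43083
  -P(3)·log₂(P(3)) = -(4/15)·log₂(4/15) = 0.50850
H(P) = 0.46434 + 0.43083 + 0.50850 = 1.40367 bits

log₂(3) = 1.58496 bits

D_KL(P||U) = 1.58496 - 1.40367 = 0.18129 ≈ 0.1813 bits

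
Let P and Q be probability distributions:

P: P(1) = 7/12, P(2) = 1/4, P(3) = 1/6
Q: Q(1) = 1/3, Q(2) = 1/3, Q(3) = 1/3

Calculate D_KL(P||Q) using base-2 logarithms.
0.2005 bits

D_KL(P||Q) = Σ P(x) log₂(P(x)/Q(x))

Computing term by term:
  P(1)·log₂(P(1)/Q(1)) = (7/12)·log₂((7/12)/(1/3)) = 0.47096
  P(2)·log₂(P(2)/Q(2)) = (1/4)·log₂((1/4)/(1/3)) = -0.10376
  P(3)·log₂(P(3)/Q(3)) = (1/6)·log₂((1/6)/(1/3)) = -0.16667

D_KL(P||Q) = 0.47096 - 0.10376 - 0.16667 = 0.20053 ≈ 0.2005 bits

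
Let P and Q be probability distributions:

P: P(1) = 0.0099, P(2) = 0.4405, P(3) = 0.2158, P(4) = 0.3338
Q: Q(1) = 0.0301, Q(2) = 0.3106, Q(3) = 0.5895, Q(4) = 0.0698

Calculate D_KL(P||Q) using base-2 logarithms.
0.6469 bits

D_KL(P||Q) = Σ P(x) log₂(P(x)/Q(x))

Computing term by term:
  P(1)·log₂(P(1)/Q(1)) = 0.0099·log₂(0.0099/0.0301) = -0.01588
  P(2)·log₂(P(2)/Q(2)) = 0.4405·log₂(0.4405/0.3106) = 0.22205
  P(3)·log₂(P(3)/Q(3)) = 0.2158·log₂(0.2158/0.5895) = -0.31287
  P(4)·log₂(P(4)/Q(4)) = 0.3338·log₂(0.3338/0.0698) = 0.75362

D_KL(P||Q) = -0.01588 + 0.22205 - 0.31287 + 0.75362 = 0.64692 ≈ 0.6469 bits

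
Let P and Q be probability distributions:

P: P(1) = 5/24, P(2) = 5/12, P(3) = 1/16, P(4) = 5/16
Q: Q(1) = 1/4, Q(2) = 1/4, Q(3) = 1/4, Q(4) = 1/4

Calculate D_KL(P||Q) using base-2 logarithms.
0.2279 bits

D_KL(P||Q) = Σ P(x) log₂(P(x)/Q(x))

Computing term by term:
  P(1)·log₂(P(1)/Q(1)) = (5/24)·log₂((5/24)/(1/4)) = -0.05480
  P(2)·log₂(P(2)/Q(2)) = (5/12)·log₂((5/12)/(1/4)) = 0.30707
  P(3)·log₂(P(3)/Q(3)) = (1/16)·log₂((1/16)/(1/4)) = -0.12500
  P(4)·log₂(P(4)/Q(4)) = (5/16)·log₂((5/16)/(1/4)) = 0.10060

D_KL(P||Q) = -0.05480 + 0.30707 - 0.12500 + 0.10060 = 0.22787 ≈ 0.2279 bits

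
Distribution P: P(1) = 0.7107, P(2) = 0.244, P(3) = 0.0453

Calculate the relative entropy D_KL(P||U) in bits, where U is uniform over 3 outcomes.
0.5360 bits

U(i) = 1/3 for all i

D_KL(P||U) = Σ P(x) log₂(P(x) / (1/3))
           = Σ P(x) log₂(P(x)) + log₂(3)
           = log₂(3) - H(P)

H(P) = -Σ P(x) log₂(P(x)):
  -P(1)·log₂(P(1)) = -(0.7107)·log₂(0.7107) = 0.35015
  -P(2)·log₂(P(2)) = -(0.244)·log₂(0.244) = 0.49655
  -P(3)·log₂(P(3)) = -(0.0453)·log₂(0.0453) = 0.20223
H(P) = 0.35015 + 0.49655 + 0.20223 = 1.04893 bits

log₂(3) = 1.58496 bits

D_KL(P||U) = 1.58496 - 1.04893 = 0.53603 ≈ 0.5360 bits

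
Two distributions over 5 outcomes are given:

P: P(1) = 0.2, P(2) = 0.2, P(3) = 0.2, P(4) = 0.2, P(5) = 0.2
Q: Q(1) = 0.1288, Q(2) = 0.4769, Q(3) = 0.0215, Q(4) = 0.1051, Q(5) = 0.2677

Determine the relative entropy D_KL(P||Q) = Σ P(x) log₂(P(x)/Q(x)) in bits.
0.6213 bits

D_KL(P||Q) = Σ P(x) log₂(P(x)/Q(x))

Computing term by term:
  P(1)·log₂(P(1)/Q(1)) = 0.2·log₂(0.2/0.1288) = 0.12697
  P(2)·log₂(P(2)/Q(2)) = 0.2·log₂(0.2/0.4769) = -0.25074
  P(3)·log₂(P(3)/Q(3)) = 0.2·log₂(0.2/0.0215) = 0.64352
  P(4)·log₂(P(4)/Q(4)) = 0.2·log₂(0.2/0.1051) = 0.18565
  P(5)·log₂(P(5)/Q(5)) = 0.2·log₂(0.2/0.2677) = -0.08412

D_KL(P||Q) = 0.12697 - 0.25074 + 0.64352 + 0.18565 - 0.08412 = 0.62128 ≈ 0.6213 bits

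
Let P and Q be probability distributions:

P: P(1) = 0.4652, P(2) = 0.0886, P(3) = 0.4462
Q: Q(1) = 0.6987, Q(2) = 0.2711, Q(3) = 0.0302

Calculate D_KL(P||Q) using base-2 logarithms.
1.3176 bits

D_KL(P||Q) = Σ P(x) log₂(P(x)/Q(x))

Computing term by term:
  P(1)·log₂(P(1)/Q(1)) = 0.4652·log₂(0.4652/0.6987) = -0.27299
  P(2)·log₂(P(2)/Q(2)) = 0.0886·log₂(0.0886/0.2711) = -0.14295
  P(3)·log₂(P(3)/Q(3)) = 0.4462·log₂(0.4462/0.0302) = 1.73352

D_KL(P||Q) = -0.27299 - 0.14295 + 1.73352 = 1.31758 ≈ 1.3176 bits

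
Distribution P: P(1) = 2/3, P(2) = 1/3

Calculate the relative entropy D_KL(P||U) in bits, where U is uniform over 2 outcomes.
0.0817 bits

U(i) = 1/2 for all i

D_KL(P||U) = Σ P(x) log₂(P(x) / (1/2))
           = Σ P(x) log₂(P(x)) + log₂(2)
           = log₂(2) - H(P)

H(P) = -Σ P(x) log₂(P(x)):
  -P(1)·log₂(P(1)) = -(2/3)·log₂(2/3) = 0.38998
  -P(2)·log₂(P(2)) = -(1/3)·log₂(1/3) = 0.52832
H(P) = 0.38998 + 0.52832 = 0.91830 bits

log₂(2) = 1.00000 bits

D_KL(P||U) = 1.00000 - 0.91830 = 0.08170 ≈ 0.0817 bits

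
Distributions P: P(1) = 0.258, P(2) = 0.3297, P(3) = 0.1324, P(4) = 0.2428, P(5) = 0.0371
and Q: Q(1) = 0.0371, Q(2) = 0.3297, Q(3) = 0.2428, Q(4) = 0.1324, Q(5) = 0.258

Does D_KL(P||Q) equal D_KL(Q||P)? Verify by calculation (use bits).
D_KL(P||Q) = 0.7146 bits, D_KL(Q||P) = 0.7146 bits. Yes — for this pair D_KL(P||Q) = D_KL(Q||P).

D_KL(P||Q) = Σ P(x) log₂(P(x)/Q(x))

Computing term by term:
  P(1)·log₂(P(1)/Q(1)) = 0.258·log₂(0.258/0.0371) = 0.72185
  P(2)·log₂(P(2)/Q(2)) = 0.3297·log₂(0.3297/0.3297) = 0.00000
  P(3)·log₂(P(3)/Q(3)) = 0.1324·log₂(0.1324/0.2428) = -0.11583
  P(4)·log₂(P(4)/Q(4)) = 0.2428·log₂(0.2428/0.1324) = 0.21242
  P(5)·log₂(P(5)/Q(5)) = 0.0371·log₂(0.0371/0.258) = -0.10380

D_KL(P||Q) = 0.72185 + 0.00000 - 0.11583 + 0.21242 - 0.10380 = 0.71464 ≈ 0.7146 bits

D_KL(Q||P) = Σ Q(x) log₂(Q(x)/P(x))

Computing term by term:
  Q(1)·log₂(Q(1)/P(1)) = 0.0371·log₂(0.0371/0.258) = -0.10380
  Q(2)·log₂(Q(2)/P(2)) = 0.3297·log₂(0.3297/0.3297) = 0.00000
  Q(3)·log₂(Q(3)/P(3)) = 0.2428·log₂(0.2428/0.1324) = 0.21242
  Q(4)·log₂(Q(4)/P(4)) = 0.1324·log₂(0.1324/0.2428) = -0.11583
  Q(5)·log₂(Q(5)/P(5)) = 0.258·log₂(0.258/0.0371) = 0.72185

D_KL(Q||P) = -0.10380 + 0.00000 + 0.21242 - 0.11583 + 0.72185 = 0.71464 ≈ 0.7146 bits

These ARE equal here. Q is P with outcomes relabeled (Q(1) = P(5), Q(3) = P(4), Q(4) = P(3), Q(5) = P(1)) by a relabeling that is its own inverse, so the two sums contain exactly the same terms in a different order. This is a special case — KL divergence is not symmetric in general: D_KL(P||Q) ≠ D_KL(Q||P) for most P, Q.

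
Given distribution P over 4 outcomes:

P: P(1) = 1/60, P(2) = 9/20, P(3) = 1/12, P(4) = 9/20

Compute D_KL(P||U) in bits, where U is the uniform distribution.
0.5660 bits

U(i) = 1/4 for all i

D_KL(P||U) = Σ P(x) log₂(P(x) / (1/4))
           = Σ P(x) log₂(P(x)) + log₂(4)
           = log₂(4) - H(P)

H(P) = -Σ P(x) log₂(P(x)):
  -P(1)·log₂(P(1)) = -(1/60)·log₂(1/60) = 0.09845
  -P(2)·log₂(P(2)) = -(9/20)·log₂(9/20) = 0.51840
  -P(3)·log₂(P(3)) = -(1/12)·log₂(1/12) = 0.29875
  -P(4)·log₂(P(4)) = -(9/20)·log₂(9/20) = 0.51840
H(P) = 0.09845 + 0.51840 + 0.29875 + 0.51840 = 1.43400 bits

log₂(4) = 2.00000 bits

D_KL(P||U) = 2.00000 - 1.43400 = 0.56600 ≈ 0.5660 bits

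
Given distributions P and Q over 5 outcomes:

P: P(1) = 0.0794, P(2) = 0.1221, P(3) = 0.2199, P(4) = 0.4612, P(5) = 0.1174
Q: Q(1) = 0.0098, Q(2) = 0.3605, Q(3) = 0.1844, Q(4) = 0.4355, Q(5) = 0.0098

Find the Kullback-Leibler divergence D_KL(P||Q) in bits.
0.5635 bits

D_KL(P||Q) = Σ P(x) log₂(P(x)/Q(x))

Computing term by term:
  P(1)·log₂(P(1)/Q(1)) = 0.0794·log₂(0.0794/0.0098) = 0.23965
  P(2)·log₂(P(2)/Q(2)) = 0.1221·log₂(0.1221/0.3605) = -0.19071
  P(3)·log₂(P(3)/Q(3)) = 0.2199·log₂(0.2199/0.1844) = 0.05586
  P(4)·log₂(P(4)/Q(4)) = 0.4612·log₂(0.4612/0.4355) = 0.03815
  P(5)·log₂(P(5)/Q(5)) = 0.1174·log₂(0.1174/0.0098) = 0.42059

D_KL(P||Q) = 0.23965 - 0.19071 + 0.05586 + 0.03815 + 0.42059 = 0.56354 ≈ 0.5635 bits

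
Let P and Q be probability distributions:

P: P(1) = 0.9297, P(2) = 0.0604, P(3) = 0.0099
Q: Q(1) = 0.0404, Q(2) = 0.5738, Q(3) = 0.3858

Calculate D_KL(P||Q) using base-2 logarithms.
3.9578 bits

D_KL(P||Q) = Σ P(x) log₂(P(x)/Q(x))

Computing term by term:
  P(1)·log₂(P(1)/Q(1)) = 0.9297·log₂(0.9297/0.0404) = 4.20628
  P(2)·log₂(P(2)/Q(2)) = 0.0604·log₂(0.0604/0.5738) = -0.19617
  P(3)·log₂(P(3)/Q(3)) = 0.0099·log₂(0.0099/0.3858) = -0.05231

D_KL(P||Q) = 4.20628 - 0.19617 - 0.05231 = 3.95780 ≈ 3.9578 bits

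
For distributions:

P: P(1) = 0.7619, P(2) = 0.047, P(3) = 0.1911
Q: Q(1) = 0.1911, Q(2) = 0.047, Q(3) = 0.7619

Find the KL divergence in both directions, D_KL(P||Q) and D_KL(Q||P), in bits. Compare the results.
D_KL(P||Q) = 1.1389 bits, D_KL(Q||P) = 1.1389 bits. The two directions give exactly the same value for this pair.

D_KL(P||Q) = Σ P(x) log₂(P(x)/Q(x))

Computing term by term:
  P(1)·log₂(P(1)/Q(1)) = 0.7619·log₂(0.7619/0.1911) = 1.52020
  P(2)·log₂(P(2)/Q(2)) = 0.047·log₂(0.047/0.047) = 0.00000
  P(3)·log₂(P(3)/Q(3)) = 0.1911·log₂(0.1911/0.7619) = -0.38130

D_KL(P||Q) = 1.52020 + 0.00000 - 0.38130 = 1.13890 ≈ 1.1389 bits

D_KL(Q||P) = Σ Q(x) log₂(Q(x)/P(x))

Computing term by term:
  Q(1)·log₂(Q(1)/P(1)) = 0.1911·log₂(0.1911/0.7619) = -0.38130
  Q(2)·log₂(Q(2)/P(2)) = 0.047·log₂(0.047/0.047) = 0.00000
  Q(3)·log₂(Q(3)/P(3)) = 0.7619·log₂(0.7619/0.1911) = 1.52020

D_KL(Q||P) = -0.38130 + 0.00000 + 1.52020 = 1.13890 ≈ 1.1389 bits

These ARE equal here. Q is P with outcomes relabeled (Q(1) = P(3), Q(3) = P(1)) by a relabeling that is its own inverse, so the two sums contain exactly the same terms in a different order. This is a special case — KL divergence is not symmetric in general: D_KL(P||Q) ≠ D_KL(Q||P) for most P, Q.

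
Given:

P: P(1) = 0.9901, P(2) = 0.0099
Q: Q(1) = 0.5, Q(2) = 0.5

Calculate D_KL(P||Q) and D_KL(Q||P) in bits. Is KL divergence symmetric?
D_KL(P||Q) = 0.9199 bits, D_KL(Q||P) = 2.3364 bits. No, KL divergence is not symmetric.

D_KL(P||Q) = Σ P(x) log₂(P(x)/Q(x))

Computing term by term:
  P(1)·log₂(P(1)/Q(1)) = 0.9901·log₂(0.9901/0.5) = 0.97589
  P(2)·log₂(P(2)/Q(2)) = 0.0099·log₂(0.0099/0.5) = -0.05602

D_KL(P||Q) = 0.97589 - 0.05602 = 0.91987 ≈ 0.9199 bits

D_KL(Q||P) = Σ Q(x) log₂(Q(x)/P(x))

Computing term by term:
  Q(1)·log₂(Q(1)/P(1)) = 0.5·log₂(0.5/0.9901) = -0.49282
  Q(2)·log₂(Q(2)/P(2)) = 0.5·log₂(0.5/0.0099) = 2.82918

D_KL(Q||P) = -0.49282 + 2.82918 = 2.33636 ≈ 2.3364 bits

These are NOT equal (difference: 1.4165 bits). KL divergence is asymmetric: D_KL(P||Q) ≠ D_KL(Q||P) in general.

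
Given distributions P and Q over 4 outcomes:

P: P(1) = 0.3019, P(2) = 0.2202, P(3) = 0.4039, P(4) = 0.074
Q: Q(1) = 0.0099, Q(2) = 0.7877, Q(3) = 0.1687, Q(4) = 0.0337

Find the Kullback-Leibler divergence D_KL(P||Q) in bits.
1.6763 bits

D_KL(P||Q) = Σ P(x) log₂(P(x)/Q(x))

Computing term by term:
  P(1)·log₂(P(1)/Q(1)) = 0.3019·log₂(0.3019/0.0099) = 1.48852
  P(2)·log₂(P(2)/Q(2)) = 0.2202·log₂(0.2202/0.7877) = -0.40491
  P(3)·log₂(P(3)/Q(3)) = 0.4039·log₂(0.4039/0.1687) = 0.50873
  P(4)·log₂(P(4)/Q(4)) = 0.074·log₂(0.074/0.0337) = 0.08397

D_KL(P||Q) = 1.48852 - 0.40491 + 0.50873 + 0.08397 = 1.67631 ≈ 1.6763 bits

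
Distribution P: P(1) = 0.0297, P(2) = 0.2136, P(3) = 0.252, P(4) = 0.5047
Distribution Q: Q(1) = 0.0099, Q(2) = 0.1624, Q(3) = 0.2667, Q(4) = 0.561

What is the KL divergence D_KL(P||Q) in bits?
0.0339 bits

D_KL(P||Q) = Σ P(x) log₂(P(x)/Q(x))

Computing term by term:
  P(1)·log₂(P(1)/Q(1)) = 0.0297·log₂(0.0297/0.0099) = 0.04707
  P(2)·log₂(P(2)/Q(2)) = 0.2136·log₂(0.2136/0.1624) = 0.08445
  P(3)·log₂(P(3)/Q(3)) = 0.252·log₂(0.252/0.2667) = -0.02061
  P(4)·log₂(P(4)/Q(4)) = 0.5047·log₂(0.5047/0.561) = -0.07700

D_KL(P||Q) = 0.04707 + 0.08445 - 0.02061 - 0.07700 = 0.03391 ≈ 0.0339 bits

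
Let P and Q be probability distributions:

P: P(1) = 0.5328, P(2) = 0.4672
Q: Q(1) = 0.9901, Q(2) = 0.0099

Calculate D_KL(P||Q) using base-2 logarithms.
2.1215 bits

D_KL(P||Q) = Σ P(x) log₂(P(x)/Q(x))

Computing term by term:
  P(1)·log₂(P(1)/Q(1)) = 0.5328·log₂(0.5328/0.9901) = -0.47631
  P(2)·log₂(P(2)/Q(2)) = 0.4672·log₂(0.4672/0.0099) = 2.59785

D_KL(P||Q) = -0.47631 + 2.59785 = 2.12154 ≈ 2.1215 bits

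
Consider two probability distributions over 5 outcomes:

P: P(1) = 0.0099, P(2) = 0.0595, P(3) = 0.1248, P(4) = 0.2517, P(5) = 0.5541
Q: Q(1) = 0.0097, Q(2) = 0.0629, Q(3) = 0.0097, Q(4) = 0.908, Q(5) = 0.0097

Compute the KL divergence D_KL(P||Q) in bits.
3.2233 bits

D_KL(P||Q) = Σ P(x) log₂(P(x)/Q(x))

Computing term by term:
  P(1)·log₂(P(1)/Q(1)) = 0.0099·log₂(0.0099/0.0097) = 0.00029
  P(2)·log₂(P(2)/Q(2)) = 0.0595·log₂(0.0595/0.0629) = -0.00477
  P(3)·log₂(P(3)/Q(3)) = 0.1248·log₂(0.1248/0.0097) = 0.45995
  P(4)·log₂(P(4)/Q(4)) = 0.2517·log₂(0.2517/0.908) = -0.46589
  P(5)·log₂(P(5)/Q(5)) = 0.5541·log₂(0.5541/0.0097) = 3.23374

D_KL(P||Q) = 0.00029 - 0.00477 + 0.45995 - 0.46589 + 3.23374 = 3.22332 ≈ 3.2233 bits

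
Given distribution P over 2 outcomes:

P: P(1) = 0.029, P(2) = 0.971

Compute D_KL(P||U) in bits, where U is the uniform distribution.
0.8106 bits

U(i) = 1/2 for all i

D_KL(P||U) = Σ P(x) log₂(P(x) / (1/2))
           = Σ P(x) log₂(P(x)) + log₂(2)
           = log₂(2) - H(P)

H(P) = -Σ P(x) log₂(P(x)):
  -P(1)·log₂(P(1)) = -(0.029)·log₂(0.029) = 0.14813
  -P(2)·log₂(P(2)) = -(0.971)·log₂(0.971) = 0.04123
H(P) = 0.14813 + 0.04123 = 0.18936 bits

log₂(2) = 1.00000 bits

D_KL(P||U) = 1.00000 - 0.18936 = 0.81064 ≈ 0.8106 bits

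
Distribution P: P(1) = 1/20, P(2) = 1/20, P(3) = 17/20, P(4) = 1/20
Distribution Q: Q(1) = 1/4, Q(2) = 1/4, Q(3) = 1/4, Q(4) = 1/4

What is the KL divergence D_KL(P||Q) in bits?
1.1524 bits

D_KL(P||Q) = Σ P(x) log₂(P(x)/Q(x))

Computing term by term:
  P(1)·log₂(P(1)/Q(1)) = (1/20)·log₂((1/20)/(1/4)) = -0.11610
  P(2)·log₂(P(2)/Q(2)) = (1/20)·log₂((1/20)/(1/4)) = -0.11610
  P(3)·log₂(P(3)/Q(3)) = (17/20)·log₂((17/20)/(1/4)) = 1.50070
  P(4)·log₂(P(4)/Q(4)) = (1/20)·log₂((1/20)/(1/4)) = -0.11610

D_KL(P||Q) = -0.11610 - 0.11610 + 1.50070 - 0.11610 = 1.15240 ≈ 1.1524 bits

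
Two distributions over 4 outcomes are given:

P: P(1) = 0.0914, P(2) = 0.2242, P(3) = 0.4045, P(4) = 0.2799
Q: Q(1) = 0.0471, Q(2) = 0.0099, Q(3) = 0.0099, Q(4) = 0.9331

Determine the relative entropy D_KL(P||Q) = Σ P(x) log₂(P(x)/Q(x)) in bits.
2.7755 bits

D_KL(P||Q) = Σ P(x) log₂(P(x)/Q(x))

Computing term by term:
  P(1)·log₂(P(1)/Q(1)) = 0.0914·log₂(0.0914/0.0471) = 0.08742
  P(2)·log₂(P(2)/Q(2)) = 0.2242·log₂(0.2242/0.0099) = 1.00917
  P(3)·log₂(P(3)/Q(3)) = 0.4045·log₂(0.4045/0.0099) = 2.16511
  P(4)·log₂(P(4)/Q(4)) = 0.2799·log₂(0.2799/0.9331) = -0.48622

D_KL(P||Q) = 0.08742 + 1.00917 + 2.16511 - 0.48622 = 2.77548 ≈ 2.7755 bits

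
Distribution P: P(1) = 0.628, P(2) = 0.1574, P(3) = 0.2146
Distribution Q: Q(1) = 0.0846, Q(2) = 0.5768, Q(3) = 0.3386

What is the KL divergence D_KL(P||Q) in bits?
1.3801 bits

D_KL(P||Q) = Σ P(x) log₂(P(x)/Q(x))

Computing term by term:
  P(1)·log₂(P(1)/Q(1)) = 0.628·log₂(0.628/0.0846) = 1.81620
  P(2)·log₂(P(2)/Q(2)) = 0.1574·log₂(0.1574/0.5768) = -0.29491
  P(3)·log₂(P(3)/Q(3)) = 0.2146·log₂(0.2146/0.3386) = -0.14119

D_KL(P||Q) = 1.81620 - 0.29491 - 0.14119 = 1.38010 ≈ 1.3801 bits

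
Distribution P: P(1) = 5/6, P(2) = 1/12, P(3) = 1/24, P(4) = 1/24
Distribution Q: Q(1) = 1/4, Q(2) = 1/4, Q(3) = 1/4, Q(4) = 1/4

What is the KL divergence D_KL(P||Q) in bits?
1.1000 bits

D_KL(P||Q) = Σ P(x) log₂(P(x)/Q(x))

Computing term by term:
  P(1)·log₂(P(1)/Q(1)) = (5/6)·log₂((5/6)/(1/4)) = 1.44747
  P(2)·log₂(P(2)/Q(2)) = (1/12)·log₂((1/12)/(1/4)) = -0.13208
  P(3)·log₂(P(3)/Q(3)) = (1/24)·log₂((1/24)/(1/4)) = -0.10771
  P(4)·log₂(P(4)/Q(4)) = (1/24)·log₂((1/24)/(1/4)) = -0.10771

D_KL(P||Q) = 1.44747 - 0.13208 - 0.10771 - 0.10771 = 1.09997 ≈ 1.1000 bits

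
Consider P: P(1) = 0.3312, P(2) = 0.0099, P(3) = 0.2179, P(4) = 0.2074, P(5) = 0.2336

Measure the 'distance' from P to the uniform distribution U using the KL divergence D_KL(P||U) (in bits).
0.2882 bits

U(i) = 1/5 for all i

D_KL(P||U) = Σ P(x) log₂(P(x) / (1/5))
           = Σ P(x) log₂(P(x)) + log₂(5)
           = log₂(5) - H(P)

H(P) = -Σ P(x) log₂(P(x)):
  -P(1)·log₂(P(1)) = -(0.3312)·log₂(0.3312) = 0.52801
  -P(2)·log₂(P(2)) = -(0.0099)·log₂(0.0099) = 0.06592
  -P(3)·log₂(P(3)) = -(0.2179)·log₂(0.2179) = 0.47900
  -P(4)·log₂(P(4)) = -(0.2074)·log₂(0.2074) = 0.47070
  -P(5)·log₂(P(5)) = -(0.2336)·log₂(0.2336) = 0.49007
H(P) = 0.52801 + 0.06592 + 0.47900 + 0.47070 + 0.49007 = 2.03370 bits

log₂(5) = 2.32193 bits

D_KL(P||U) = 2.32193 - 2.03370 = 0.28823 ≈ 0.2882 bits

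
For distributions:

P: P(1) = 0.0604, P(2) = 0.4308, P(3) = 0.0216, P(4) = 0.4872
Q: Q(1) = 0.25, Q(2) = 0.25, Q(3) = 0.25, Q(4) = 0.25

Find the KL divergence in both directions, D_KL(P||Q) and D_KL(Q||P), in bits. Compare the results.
D_KL(P||Q) = 0.6071 bits, D_KL(Q||P) = 0.9586 bits. D_KL(Q||P) is larger than D_KL(P||Q) by 0.3515 bits; the two directions differ.

D_KL(P||Q) = Σ P(x) log₂(P(x)/Q(x))

Computing term by term:
  P(1)·log₂(P(1)/Q(1)) = 0.0604·log₂(0.0604/0.25) = -0.12378
  P(2)·log₂(P(2)/Q(2)) = 0.4308·log₂(0.4308/0.25) = 0.33822
  P(3)·log₂(P(3)/Q(3)) = 0.0216·log₂(0.0216/0.25) = -0.07631
  P(4)·log₂(P(4)/Q(4)) = 0.4872·log₂(0.4872/0.25) = 0.46897

D_KL(P||Q) = -0.12378 + 0.33822 - 0.07631 + 0.46897 = 0.60710 ≈ 0.6071 bits

D_KL(Q||P) = Σ Q(x) log₂(Q(x)/P(x))

Computing term by term:
  Q(1)·log₂(Q(1)/P(1)) = 0.25·log₂(0.25/0.0604) = 0.51233
  Q(2)·log₂(Q(2)/P(2)) = 0.25·log₂(0.25/0.4308) = -0.19627
  Q(3)·log₂(Q(3)/P(3)) = 0.25·log₂(0.25/0.0216) = 0.88321
  Q(4)·log₂(Q(4)/P(4)) = 0.25·log₂(0.25/0.4872) = -0.24065

D_KL(Q||P) = 0.51233 - 0.19627 + 0.88321 - 0.24065 = 0.95862 ≈ 0.9586 bits

These are NOT equal (difference: 0.3515 bits). KL divergence is asymmetric: D_KL(P||Q) ≠ D_KL(Q||P) in general.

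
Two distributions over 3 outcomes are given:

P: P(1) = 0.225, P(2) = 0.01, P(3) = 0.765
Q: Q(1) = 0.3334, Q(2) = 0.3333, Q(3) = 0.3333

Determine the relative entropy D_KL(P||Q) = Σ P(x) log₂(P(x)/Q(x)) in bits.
0.7387 bits

D_KL(P||Q) = Σ P(x) log₂(P(x)/Q(x))

Computing term by term:
  P(1)·log₂(P(1)/Q(1)) = 0.225·log₂(0.225/0.3334) = -0.12765
  P(2)·log₂(P(2)/Q(2)) = 0.01·log₂(0.01/0.3333) = -0.05059
  P(3)·log₂(P(3)/Q(3)) = 0.765·log₂(0.765/0.3333) = 0.91696

D_KL(P||Q) = -0.12765 - 0.05059 + 0.91696 = 0.73872 ≈ 0.7387 bits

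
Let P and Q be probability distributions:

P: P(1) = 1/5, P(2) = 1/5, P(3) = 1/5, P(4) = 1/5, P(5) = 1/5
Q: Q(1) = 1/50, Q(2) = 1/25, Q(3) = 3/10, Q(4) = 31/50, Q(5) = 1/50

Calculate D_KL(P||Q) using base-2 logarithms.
1.3497 bits

D_KL(P||Q) = Σ P(x) log₂(P(x)/Q(x))

Computing term by term:
  P(1)·log₂(P(1)/Q(1)) = (1/5)·log₂((1/5)/(1/50)) = 0.66439
  P(2)·log₂(P(2)/Q(2)) = (1/5)·log₂((1/5)/(1/25)) = 0.46439
  P(3)·log₂(P(3)/Q(3)) = (1/5)·log₂((1/5)/(3/10)) = -0.11699
  P(4)·log₂(P(4)/Q(4)) = (1/5)·log₂((1/5)/(31/50)) = -0.32645
  P(5)·log₂(P(5)/Q(5)) = (1/5)·log₂((1/5)/(1/50)) = 0.66439

D_KL(P||Q) = 0.66439 + 0.46439 - 0.11699 - 0.32645 + 0.66439 = 1.34973 ≈ 1.3497 bits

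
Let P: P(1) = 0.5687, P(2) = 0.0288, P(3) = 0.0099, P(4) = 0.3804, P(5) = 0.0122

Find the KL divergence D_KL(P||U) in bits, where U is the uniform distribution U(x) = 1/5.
1.0376 bits

U(i) = 1/5 for all i

D_KL(P||U) = Σ P(x) log₂(P(x) / (1/5))
           = Σ P(x) log₂(P(x)) + log₂(5)
           = log₂(5) - H(P)

H(P) = -Σ P(x) log₂(P(x)):
  -P(1)·log₂(P(1)) = -(0.5687)·log₂(0.5687) = 0.46307
  -P(2)·log₂(P(2)) = -(0.0288)·log₂(0.0288) = 0.14739
  -P(3)·log₂(P(3)) = -(0.0099)·log₂(0.0099) = 0.06592
  -P(4)·log₂(P(4)) = -(0.3804)·log₂(0.3804) = 0.53043
  -P(5)·log₂(P(5)) = -(0.0122)·log₂(0.0122) = 0.07756
H(P) = 0.46307 + 0.14739 + 0.06592 + 0.53043 + 0.07756 = 1.28437 bits

log₂(5) = 2.32193 bits

D_KL(P||U) = 2.32193 - 1.28437 = 1.03756 ≈ 1.0376 bits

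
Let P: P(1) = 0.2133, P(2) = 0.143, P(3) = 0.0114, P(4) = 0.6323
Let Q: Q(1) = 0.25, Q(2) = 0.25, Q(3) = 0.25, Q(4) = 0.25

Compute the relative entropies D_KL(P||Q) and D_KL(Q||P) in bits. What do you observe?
D_KL(P||Q) = 0.6316 bits, D_KL(Q||P) = 1.0378 bits. The two directions give different values (D_KL(Q||P) exceeds D_KL(P||Q) by 0.4062 bits): KL divergence is asymmetric.

D_KL(P||Q) = Σ P(x) log₂(P(x)/Q(x))

Computing term by term:
  P(1)·log₂(P(1)/Q(1)) = 0.2133·log₂(0.2133/0.25) = -0.04886
  P(2)·log₂(P(2)/Q(2)) = 0.143·log₂(0.143/0.25) = -0.11525
  P(3)·log₂(P(3)/Q(3)) = 0.0114·log₂(0.0114/0.25) = -0.05078
  P(4)·log₂(P(4)/Q(4)) = 0.6323·log₂(0.6323/0.25) = 0.84645

D_KL(P||Q) = -0.04886 - 0.11525 - 0.05078 + 0.84645 = 0.63156 ≈ 0.6316 bits

D_KL(Q||P) = Σ Q(x) log₂(Q(x)/P(x))

Computing term by term:
  Q(1)·log₂(Q(1)/P(1)) = 0.25·log₂(0.25/0.2133) = 0.05726
  Q(2)·log₂(Q(2)/P(2)) = 0.25·log₂(0.25/0.143) = 0.20148
  Q(3)·log₂(Q(3)/P(3)) = 0.25·log₂(0.25/0.0114) = 1.11371
  Q(4)·log₂(Q(4)/P(4)) = 0.25·log₂(0.25/0.6323) = -0.33467

D_KL(Q||P) = 0.05726 + 0.20148 + 1.11371 - 0.33467 = 1.03778 ≈ 1.0378 bits

These are NOT equal (difference: 0.4062 bits). KL divergence is asymmetric: D_KL(P||Q) ≠ D_KL(Q||P) in general.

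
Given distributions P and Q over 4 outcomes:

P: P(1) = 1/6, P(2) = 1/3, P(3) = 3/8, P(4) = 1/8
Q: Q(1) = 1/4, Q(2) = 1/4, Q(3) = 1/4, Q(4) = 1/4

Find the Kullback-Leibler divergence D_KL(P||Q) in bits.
0.1352 bits

D_KL(P||Q) = Σ P(x) log₂(P(x)/Q(x))

Computing term by term:
  P(1)·log₂(P(1)/Q(1)) = (1/6)·log₂((1/6)/(1/4)) = -0.09749
  P(2)·log₂(P(2)/Q(2)) = (1/3)·log₂((1/3)/(1/4)) = 0.13835
  P(3)·log₂(P(3)/Q(3)) = (3/8)·log₂((3/8)/(1/4)) = 0.21936
  P(4)·log₂(P(4)/Q(4)) = (1/8)·log₂((1/8)/(1/4)) = -0.12500

D_KL(P||Q) = -0.09749 + 0.13835 + 0.21936 - 0.12500 = 0.13522 ≈ 0.1352 bits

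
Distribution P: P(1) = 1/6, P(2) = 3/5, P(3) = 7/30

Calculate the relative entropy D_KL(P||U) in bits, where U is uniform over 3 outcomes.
0.2221 bits

U(i) = 1/3 for all i

D_KL(P||U) = Σ P(x) log₂(P(x) / (1/3))
           = Σ P(x) log₂(P(x)) + log₂(3)
           = log₂(3) - H(P)

H(P) = -Σ P(x) log₂(P(x)):
  -P(1)·log₂(P(1)) = -(1/6)·log₂(1/6) = 0.43083
  -P(2)·log₂(P(2)) = -(3/5)·log₂(3/5) = 0.44218
  -P(3)·log₂(P(3)) = -(7/30)·log₂(7/30) = 0.48989
H(P) = 0.43083 + 0.44218 + 0.48989 = 1.36290 bits

log₂(3) = 1.58496 bits

D_KL(P||U) = 1.58496 - 1.36290 = 0.22206 ≈ 0.2221 bits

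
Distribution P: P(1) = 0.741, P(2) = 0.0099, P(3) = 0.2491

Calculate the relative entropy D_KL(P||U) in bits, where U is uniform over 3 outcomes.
0.6991 bits

U(i) = 1/3 for all i

D_KL(P||U) = Σ P(x) log₂(P(x) / (1/3))
           = Σ P(x) log₂(P(x)) + log₂(3)
           = log₂(3) - H(P)

H(P) = -Σ P(x) log₂(P(x)):
  -P(1)·log₂(P(1)) = -(0.741)·log₂(0.741) = 0.32045
  -P(2)·log₂(P(2)) = -(0.0099)·log₂(0.0099) = 0.06592
  -P(3)·log₂(P(3)) = -(0.2491)·log₂(0.2491) = 0.49950
H(P) = 0.32045 + 0.06592 + 0.49950 = 0.88587 bits

log₂(3) = 1.58496 bits

D_KL(P||U) = 1.58496 - 0.88587 = 0.69909 ≈ 0.6991 bits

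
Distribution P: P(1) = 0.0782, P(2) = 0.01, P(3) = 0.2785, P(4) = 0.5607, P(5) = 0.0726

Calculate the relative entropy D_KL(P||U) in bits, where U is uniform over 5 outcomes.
0.7116 bits

U(i) = 1/5 for all i

D_KL(P||U) = Σ P(x) log₂(P(x) / (1/5))
           = Σ P(x) log₂(P(x)) + log₂(5)
           = log₂(5) - H(P)

H(P) = -Σ P(x) log₂(P(x)):
  -P(1)·log₂(P(1)) = -(0.0782)·log₂(0.0782) = 0.28752
  -P(2)·log₂(P(2)) = -(0.01)·log₂(0.01) = 0.06644
  -P(3)·log₂(P(3)) = -(0.2785)·log₂(0.2785) = 0.51362
  -P(4)·log₂(P(4)) = -(0.5607)·log₂(0.5607) = 0.46802
  -P(5)·log₂(P(5)) = -(0.0726)·log₂(0.0726) = 0.27471
H(P) = 0.28752 + 0.06644 + 0.51362 + 0.46802 + 0.27471 = 1.61031 bits

log₂(5) = 2.32193 bits

D_KL(P||U) = 2.32193 - 1.61031 = 0.71162 ≈ 0.7116 bits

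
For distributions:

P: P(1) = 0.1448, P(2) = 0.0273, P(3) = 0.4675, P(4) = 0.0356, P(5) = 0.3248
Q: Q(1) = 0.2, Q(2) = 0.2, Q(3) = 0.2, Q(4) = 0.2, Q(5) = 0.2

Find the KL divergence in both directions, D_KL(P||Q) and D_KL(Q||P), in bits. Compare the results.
D_KL(P||Q) = 0.5653 bits, D_KL(Q||P) = 0.7809 bits. D_KL(Q||P) is larger than D_KL(P||Q) by 0.2156 bits; the two directions differ.

D_KL(P||Q) = Σ P(x) log₂(P(x)/Q(x))

Computing term by term:
  P(1)·log₂(P(1)/Q(1)) = 0.1448·log₂(0.1448/0.2) = -0.06747
  P(2)·log₂(P(2)/Q(2)) = 0.0273·log₂(0.0273/0.2) = -0.07843
  P(3)·log₂(P(3)/Q(3)) = 0.4675·log₂(0.4675/0.2) = 0.57267
  P(4)·log₂(P(4)/Q(4)) = 0.0356·log₂(0.0356/0.2) = -0.08865
  P(5)·log₂(P(5)/Q(5)) = 0.3248·log₂(0.3248/0.2) = 0.22721

D_KL(P||Q) = -0.06747 - 0.07843 + 0.57267 - 0.08865 + 0.22721 = 0.56533 ≈ 0.5653 bits

D_KL(Q||P) = Σ Q(x) log₂(Q(x)/P(x))

Computing term by term:
  Q(1)·log₂(Q(1)/P(1)) = 0.2·log₂(0.2/0.1448) = 0.09319
  Q(2)·log₂(Q(2)/P(2)) = 0.2·log₂(0.2/0.0273) = 0.57461
  Q(3)·log₂(Q(3)/P(3)) = 0.2·log₂(0.2/0.4675) = -0.24499
  Q(4)·log₂(Q(4)/P(4)) = 0.2·log₂(0.2/0.0356) = 0.49801
  Q(5)·log₂(Q(5)/P(5)) = 0.2·log₂(0.2/0.3248) = -0.13991

D_KL(Q||P) = 0.09319 + 0.57461 - 0.24499 + 0.49801 - 0.13991 = 0.78091 ≈ 0.7809 bits

These are NOT equal (difference: 0.2156 bits). KL divergence is asymmetric: D_KL(P||Q) ≠ D_KL(Q||P) in general.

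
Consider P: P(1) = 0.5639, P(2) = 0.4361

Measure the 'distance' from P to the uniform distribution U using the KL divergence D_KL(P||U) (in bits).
0.0118 bits

U(i) = 1/2 for all i

D_KL(P||U) = Σ P(x) log₂(P(x) / (1/2))
           = Σ P(x) log₂(P(x)) + log₂(2)
           = log₂(2) - H(P)

H(P) = -Σ P(x) log₂(P(x)):
  -P(1)·log₂(P(1)) = -(0.5639)·log₂(0.5639) = 0.46606
  -P(2)·log₂(P(2)) = -(0.4361)·log₂(0.4361) = 0.52213
H(P) = 0.46606 + 0.52213 = 0.98819 bits

log₂(2) = 1.00000 bits

D_KL(P||U) = 1.00000 - 0.98819 = 0.01181 ≈ 0.0118 bits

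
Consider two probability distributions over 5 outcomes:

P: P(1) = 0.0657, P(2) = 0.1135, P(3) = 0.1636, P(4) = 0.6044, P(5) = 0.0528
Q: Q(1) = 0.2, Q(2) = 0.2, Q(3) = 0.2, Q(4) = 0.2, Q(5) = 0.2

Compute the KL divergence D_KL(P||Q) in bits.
0.6172 bits

D_KL(P||Q) = Σ P(x) log₂(P(x)/Q(x))

Computing term by term:
  P(1)·log₂(P(1)/Q(1)) = 0.0657·log₂(0.0657/0.2) = -0.10552
  P(2)·log₂(P(2)/Q(2)) = 0.1135·log₂(0.1135/0.2) = -0.09276
  P(3)·log₂(P(3)/Q(3)) = 0.1636·log₂(0.1636/0.2) = -0.04742
  P(4)·log₂(P(4)/Q(4)) = 0.6044·log₂(0.6044/0.2) = 0.96432
  P(5)·log₂(P(5)/Q(5)) = 0.0528·log₂(0.0528/0.2) = -0.10145

D_KL(P||Q) = -0.10552 - 0.09276 - 0.04742 + 0.96432 - 0.10145 = 0.61717 ≈ 0.6172 bits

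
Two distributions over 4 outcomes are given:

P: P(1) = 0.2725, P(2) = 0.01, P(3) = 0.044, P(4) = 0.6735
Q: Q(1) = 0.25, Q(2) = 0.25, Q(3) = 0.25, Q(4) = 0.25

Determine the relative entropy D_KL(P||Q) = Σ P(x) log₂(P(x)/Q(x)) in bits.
0.8401 bits

D_KL(P||Q) = Σ P(x) log₂(P(x)/Q(x))

Computing term by term:
  P(1)·log₂(P(1)/Q(1)) = 0.2725·log₂(0.2725/0.25) = 0.03388
  P(2)·log₂(P(2)/Q(2)) = 0.01·log₂(0.01/0.25) = -0.04644
  P(3)·log₂(P(3)/Q(3)) = 0.044·log₂(0.044/0.25) = -0.11028
  P(4)·log₂(P(4)/Q(4)) = 0.6735·log₂(0.6735/0.25) = 0.96294

D_KL(P||Q) = 0.03388 - 0.04644 - 0.11028 + 0.96294 = 0.84010 ≈ 0.8401 bits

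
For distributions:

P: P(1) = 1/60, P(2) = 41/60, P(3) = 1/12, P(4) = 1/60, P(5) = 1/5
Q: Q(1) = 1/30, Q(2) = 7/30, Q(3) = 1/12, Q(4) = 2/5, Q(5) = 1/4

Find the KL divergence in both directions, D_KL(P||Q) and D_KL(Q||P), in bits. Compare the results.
D_KL(P||Q) = 0.9018 bits, D_KL(Q||P) = 1.5861 bits. D_KL(Q||P) is larger than D_KL(P||Q) by 0.6843 bits; the two directions differ.

D_KL(P||Q) = Σ P(x) log₂(P(x)/Q(x))

Computing term by term:
  P(1)·log₂(P(1)/Q(1)) = (1/60)·log₂((1/60)/(1/30)) = -0.01667
  P(2)·log₂(P(2)/Q(2)) = (41/60)·log₂((41/60)/(7/30)) = 1.05930
  P(3)·log₂(P(3)/Q(3)) = (1/12)·log₂((1/12)/(1/12)) = 0.00000
  P(4)·log₂(P(4)/Q(4)) = (1/60)·log₂((1/60)/(2/5)) = -0.07642
  P(5)·log₂(P(5)/Q(5)) = (1/5)·log₂((1/5)/(1/4)) = -0.06439

D_KL(P||Q) = -0.01667 + 1.05930 + 0.00000 - 0.07642 - 0.06439 = 0.90182 ≈ 0.9018 bits

D_KL(Q||P) = Σ Q(x) log₂(Q(x)/P(x))

Computing term by term:
  Q(1)·log₂(Q(1)/P(1)) = (1/30)·log₂((1/30)/(1/60)) = 0.03333
  Q(2)·log₂(Q(2)/P(2)) = (7/30)·log₂((7/30)/(41/60)) = -0.36171
  Q(3)·log₂(Q(3)/P(3)) = (1/12)·log₂((1/12)/(1/12)) = 0.00000
  Q(4)·log₂(Q(4)/P(4)) = (2/5)·log₂((2/5)/(1/60)) = 1.83399
  Q(5)·log₂(Q(5)/P(5)) = (1/4)·log₂((1/4)/(1/5)) = 0.08048

D_KL(Q||P) = 0.03333 - 0.36171 + 0.00000 + 1.83399 + 0.08048 = 1.58609 ≈ 1.5861 bits

These are NOT equal (difference: 0.6843 bits). KL divergence is asymmetric: D_KL(P||Q) ≠ D_KL(Q||P) in general.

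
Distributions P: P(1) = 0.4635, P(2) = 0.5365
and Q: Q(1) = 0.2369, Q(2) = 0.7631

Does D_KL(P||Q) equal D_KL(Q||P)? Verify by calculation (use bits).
D_KL(P||Q) = 0.1761 bits, D_KL(Q||P) = 0.1585 bits. No — D_KL(P||Q) ≠ D_KL(Q||P) for this pair.

D_KL(P||Q) = Σ P(x) log₂(P(x)/Q(x))

Computing term by term:
  P(1)·log₂(P(1)/Q(1)) = 0.4635·log₂(0.4635/0.2369) = 0.44880
  P(2)·log₂(P(2)/Q(2)) = 0.5365·log₂(0.5365/0.7631) = -0.27270

D_KL(P||Q) = 0.44880 - 0.27270 = 0.17610 ≈ 0.1761 bits

D_KL(Q||P) = Σ Q(x) log₂(Q(x)/P(x))

Computing term by term:
  Q(1)·log₂(Q(1)/P(1)) = 0.2369·log₂(0.2369/0.4635) = -0.22939
  Q(2)·log₂(Q(2)/P(2)) = 0.7631·log₂(0.7631/0.5365) = 0.38788

D_KL(Q||P) = -0.22939 + 0.38788 = 0.15849 ≈ 0.1585 bits

These are NOT equal (difference: 0.0176 bits). KL divergence is asymmetric: D_KL(P||Q) ≠ D_KL(Q||P) in general.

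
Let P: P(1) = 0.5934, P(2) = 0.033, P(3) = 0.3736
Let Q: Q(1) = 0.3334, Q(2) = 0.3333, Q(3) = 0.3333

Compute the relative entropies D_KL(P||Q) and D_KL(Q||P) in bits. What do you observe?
D_KL(P||Q) = 0.4450 bits, D_KL(Q||P) = 0.7798 bits. The two directions give different values (D_KL(Q||P) exceeds D_KL(P||Q) by 0.3348 bits): KL divergence is asymmetric.

D_KL(P||Q) = Σ P(x) log₂(P(x)/Q(x))

Computing term by term:
  P(1)·log₂(P(1)/Q(1)) = 0.5934·log₂(0.5934/0.3334) = 0.49356
  P(2)·log₂(P(2)/Q(2)) = 0.033·log₂(0.033/0.3333) = -0.11010
  P(3)·log₂(P(3)/Q(3)) = 0.3736·log₂(0.3736/0.3333) = 0.06152

D_KL(P||Q) = 0.49356 - 0.11010 + 0.06152 = 0.44498 ≈ 0.4450 bits

D_KL(Q||P) = Σ Q(x) log₂(Q(x)/P(x))

Computing term by term:
  Q(1)·log₂(Q(1)/P(1)) = 0.3334·log₂(0.3334/0.5934) = -0.27731
  Q(2)·log₂(Q(2)/P(2)) = 0.3333·log₂(0.3333/0.033) = 1.11198
  Q(3)·log₂(Q(3)/P(3)) = 0.3333·log₂(0.3333/0.3736) = -0.05489

D_KL(Q||P) = -0.27731 + 1.11198 - 0.05489 = 0.77978 ≈ 0.7798 bits

These are NOT equal (difference: 0.3348 bits). KL divergence is asymmetric: D_KL(P||Q) ≠ D_KL(Q||P) in general.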